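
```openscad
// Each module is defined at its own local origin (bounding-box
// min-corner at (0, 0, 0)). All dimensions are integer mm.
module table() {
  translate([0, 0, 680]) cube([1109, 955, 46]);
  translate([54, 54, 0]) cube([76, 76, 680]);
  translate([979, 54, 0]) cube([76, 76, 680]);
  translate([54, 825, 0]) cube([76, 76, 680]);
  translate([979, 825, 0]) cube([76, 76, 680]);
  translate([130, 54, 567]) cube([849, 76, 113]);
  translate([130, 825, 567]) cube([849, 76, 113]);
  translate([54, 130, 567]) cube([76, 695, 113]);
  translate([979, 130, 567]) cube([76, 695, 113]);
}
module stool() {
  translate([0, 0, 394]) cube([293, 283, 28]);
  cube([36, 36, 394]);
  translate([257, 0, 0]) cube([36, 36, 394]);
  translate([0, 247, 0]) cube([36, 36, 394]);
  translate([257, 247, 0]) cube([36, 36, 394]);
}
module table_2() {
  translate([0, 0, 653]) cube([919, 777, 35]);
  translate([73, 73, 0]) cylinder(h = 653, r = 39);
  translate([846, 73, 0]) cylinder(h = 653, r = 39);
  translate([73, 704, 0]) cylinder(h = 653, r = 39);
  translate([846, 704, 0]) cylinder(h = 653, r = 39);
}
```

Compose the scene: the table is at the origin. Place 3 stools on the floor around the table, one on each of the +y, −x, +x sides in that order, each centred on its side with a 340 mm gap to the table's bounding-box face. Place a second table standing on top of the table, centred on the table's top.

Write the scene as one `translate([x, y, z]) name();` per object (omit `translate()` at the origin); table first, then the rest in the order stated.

table();
translate([408, 1295, 0]) stool();
translate([-633, 336, 0]) stool();
translate([1449, 336, 0]) stool();
translate([95, 89, 726]) table_2();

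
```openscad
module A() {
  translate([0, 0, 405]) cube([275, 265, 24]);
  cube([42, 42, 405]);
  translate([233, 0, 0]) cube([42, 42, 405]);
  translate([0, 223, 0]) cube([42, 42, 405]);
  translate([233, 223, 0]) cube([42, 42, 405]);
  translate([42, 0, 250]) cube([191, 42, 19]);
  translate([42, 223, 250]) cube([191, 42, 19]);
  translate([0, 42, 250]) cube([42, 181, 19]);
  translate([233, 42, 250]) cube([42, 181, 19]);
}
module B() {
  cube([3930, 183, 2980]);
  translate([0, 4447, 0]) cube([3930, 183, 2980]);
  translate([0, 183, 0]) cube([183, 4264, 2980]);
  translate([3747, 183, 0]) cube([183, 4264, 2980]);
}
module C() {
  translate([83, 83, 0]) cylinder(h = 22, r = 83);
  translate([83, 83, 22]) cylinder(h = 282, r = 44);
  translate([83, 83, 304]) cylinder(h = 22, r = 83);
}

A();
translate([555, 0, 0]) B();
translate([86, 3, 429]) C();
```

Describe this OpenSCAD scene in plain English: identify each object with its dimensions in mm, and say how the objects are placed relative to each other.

A is a four-legged stool. The seat is 275×265 mm, 24 mm thick, top at z = 429 mm. It stands on four square legs, each 42×42 mm in cross-section, from z = 0 to the seat underside, each flush with a corner of the seat. Four stretchers, 42 mm wide and 19 mm tall, connect adjacent legs with their undersides at z = 250 mm, each running between the inner faces of the legs it joins and aligned with the legs' outer faces on the other axis.

B is the wall frame of a small rectangular building: four walls, each 2980 mm tall and 183 mm thick, enclosing a footprint 3930 mm (x) by 4630 mm (y) outside-to-outside, with no floor or roof. The front and back walls (the −y and +y sides) span the full width; the two side walls fit between them.

C is a spool: two coaxial disc flanges of radius 83 mm and thickness 22 mm, joined by a core cylinder of radius 44 mm and height 282 mm. The lower flange rests on z = 0 and the three cylinders share a vertical axis.

The house frame is on the floor beside the stool on its +x side. The spool is on top of the stool.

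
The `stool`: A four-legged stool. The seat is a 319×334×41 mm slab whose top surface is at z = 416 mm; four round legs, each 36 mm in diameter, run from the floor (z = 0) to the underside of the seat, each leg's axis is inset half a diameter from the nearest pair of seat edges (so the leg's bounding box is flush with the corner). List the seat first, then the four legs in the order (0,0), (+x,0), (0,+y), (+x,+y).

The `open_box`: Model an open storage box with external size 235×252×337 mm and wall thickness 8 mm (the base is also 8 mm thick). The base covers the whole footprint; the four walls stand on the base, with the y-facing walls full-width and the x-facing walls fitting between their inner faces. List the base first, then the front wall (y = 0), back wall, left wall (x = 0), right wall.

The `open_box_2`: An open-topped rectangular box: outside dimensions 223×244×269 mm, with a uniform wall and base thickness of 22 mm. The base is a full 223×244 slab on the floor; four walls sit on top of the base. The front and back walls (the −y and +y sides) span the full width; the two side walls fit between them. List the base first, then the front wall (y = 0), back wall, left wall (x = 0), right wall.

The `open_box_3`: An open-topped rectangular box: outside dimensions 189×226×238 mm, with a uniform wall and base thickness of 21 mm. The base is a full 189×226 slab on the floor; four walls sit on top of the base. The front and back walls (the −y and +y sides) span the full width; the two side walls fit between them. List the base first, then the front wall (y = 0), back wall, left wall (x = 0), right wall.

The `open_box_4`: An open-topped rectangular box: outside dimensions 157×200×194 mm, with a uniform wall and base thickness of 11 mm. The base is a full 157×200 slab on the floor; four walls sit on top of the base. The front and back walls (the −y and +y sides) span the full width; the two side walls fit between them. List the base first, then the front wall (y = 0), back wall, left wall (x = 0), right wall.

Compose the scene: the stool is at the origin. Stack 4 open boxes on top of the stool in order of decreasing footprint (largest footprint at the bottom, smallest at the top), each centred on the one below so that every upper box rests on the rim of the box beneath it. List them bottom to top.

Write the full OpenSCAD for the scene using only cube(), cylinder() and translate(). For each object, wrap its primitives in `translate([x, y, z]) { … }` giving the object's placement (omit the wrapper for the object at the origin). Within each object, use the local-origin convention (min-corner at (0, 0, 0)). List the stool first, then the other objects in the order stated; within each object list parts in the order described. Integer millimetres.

translate([0, 0, 375]) cube([319, 334, 41]);
translate([18, 18, 0]) cylinder(h = 375, r = 18);
translate([301, 18, 0]) cylinder(h = 375, r = 18);
translate([18, 316, 0]) cylinder(h = 375, r = 18);
translate([301, 316, 0]) cylinder(h = 375, r = 18);
translate([42, 41, 416]) {
  cube([235, 252, 8]);
  translate([0, 0, 8]) cube([235, 8, 329]);
  translate([0, 244, 8]) cube([235, 8, 329]);
  translate([0, 8, 8]) cube([8, 236, 329]);
  translate([227, 8, 8]) cube([8, 236, 329]);
}
translate([48, 45, 753]) {
  cube([223, 244, 22]);
  translate([0, 0, 22]) cube([223, 22, 247]);
  translate([0, 222, 22]) cube([223, 22, 247]);
  translate([0, 22, 22]) cube([22, 200, 247]);
  translate([201, 22, 22]) cube([22, 200, 247]);
}
translate([65, 54, 1022]) {
  cube([189, 226, 21]);
  translate([0, 0, 21]) cube([189, 21, 217]);
  translate([0, 205, 21]) cube([189, 21, 217]);
  translate([0, 21, 21]) cube([21, 184, 217]);
  translate([168, 21, 21]) cube([21, 184, 217]);
}
translate([81, 67, 1260]) {
  cube([157, 200, 11]);
  translate([0, 0, 11]) cube([157, 11, 183]);
  translate([0, 189, 11]) cube([157, 11, 183]);
  translate([0, 11, 11]) cube([11, 178, 183]);
  translate([146, 11, 11]) cube([11, 178, 183]);
}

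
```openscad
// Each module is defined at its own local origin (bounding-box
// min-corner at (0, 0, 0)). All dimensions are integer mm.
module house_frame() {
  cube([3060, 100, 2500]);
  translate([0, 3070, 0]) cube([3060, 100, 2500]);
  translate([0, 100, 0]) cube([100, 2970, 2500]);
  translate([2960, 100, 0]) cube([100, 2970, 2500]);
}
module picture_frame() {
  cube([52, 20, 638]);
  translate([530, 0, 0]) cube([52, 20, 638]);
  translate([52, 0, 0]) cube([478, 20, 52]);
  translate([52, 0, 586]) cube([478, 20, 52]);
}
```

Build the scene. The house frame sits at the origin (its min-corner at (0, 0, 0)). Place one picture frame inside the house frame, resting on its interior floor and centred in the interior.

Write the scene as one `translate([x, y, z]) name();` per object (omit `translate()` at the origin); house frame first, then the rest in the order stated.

house_frame();
translate([1239, 1575, 0]) picture_frame();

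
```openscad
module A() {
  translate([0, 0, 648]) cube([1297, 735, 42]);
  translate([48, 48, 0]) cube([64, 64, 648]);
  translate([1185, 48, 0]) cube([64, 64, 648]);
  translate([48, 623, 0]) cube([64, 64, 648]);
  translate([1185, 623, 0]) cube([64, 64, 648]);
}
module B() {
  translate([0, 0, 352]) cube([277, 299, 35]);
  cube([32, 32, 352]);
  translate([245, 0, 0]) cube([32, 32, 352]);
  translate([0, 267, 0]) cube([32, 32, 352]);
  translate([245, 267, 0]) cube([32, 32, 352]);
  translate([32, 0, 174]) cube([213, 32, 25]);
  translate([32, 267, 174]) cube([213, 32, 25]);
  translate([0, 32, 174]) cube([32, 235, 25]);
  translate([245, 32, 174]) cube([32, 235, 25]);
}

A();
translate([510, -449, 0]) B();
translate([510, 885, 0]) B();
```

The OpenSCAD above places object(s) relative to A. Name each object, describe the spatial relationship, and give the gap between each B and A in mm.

A is a table. B is a stool. Two stools sit around the table at the −y, +y sides. The gap between each stool and the table is 150 mm.

Each stool's nearest face is 150 mm from the table's bounding box.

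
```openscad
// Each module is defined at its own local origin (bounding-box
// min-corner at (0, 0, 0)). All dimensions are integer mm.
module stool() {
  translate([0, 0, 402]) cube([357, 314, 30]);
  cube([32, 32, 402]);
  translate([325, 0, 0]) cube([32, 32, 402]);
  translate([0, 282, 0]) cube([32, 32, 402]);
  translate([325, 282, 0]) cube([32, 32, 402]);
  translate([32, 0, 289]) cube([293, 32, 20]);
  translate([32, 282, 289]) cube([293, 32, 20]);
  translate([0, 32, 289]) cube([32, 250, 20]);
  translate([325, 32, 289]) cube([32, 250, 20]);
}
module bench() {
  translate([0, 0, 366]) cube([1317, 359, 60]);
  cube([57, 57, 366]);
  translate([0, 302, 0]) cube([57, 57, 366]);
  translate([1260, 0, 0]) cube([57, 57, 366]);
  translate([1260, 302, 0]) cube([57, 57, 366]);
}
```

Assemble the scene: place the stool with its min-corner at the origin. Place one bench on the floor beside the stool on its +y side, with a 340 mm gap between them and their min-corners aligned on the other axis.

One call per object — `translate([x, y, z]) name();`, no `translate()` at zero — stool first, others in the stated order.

stool();
translate([0, 654, 0]) bench();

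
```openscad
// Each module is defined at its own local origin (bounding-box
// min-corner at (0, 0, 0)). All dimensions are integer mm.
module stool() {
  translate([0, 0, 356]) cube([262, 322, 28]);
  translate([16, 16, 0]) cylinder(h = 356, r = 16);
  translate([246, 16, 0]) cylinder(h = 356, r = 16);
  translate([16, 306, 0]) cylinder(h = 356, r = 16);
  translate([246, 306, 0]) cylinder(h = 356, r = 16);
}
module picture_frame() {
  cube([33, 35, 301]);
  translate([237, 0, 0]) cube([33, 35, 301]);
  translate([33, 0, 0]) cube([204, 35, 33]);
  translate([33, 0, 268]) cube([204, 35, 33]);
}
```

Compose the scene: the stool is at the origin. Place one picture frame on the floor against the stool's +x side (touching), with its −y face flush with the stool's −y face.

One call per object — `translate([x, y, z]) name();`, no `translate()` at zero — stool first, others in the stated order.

stool();
translate([262, 0, 0]) picture_frame();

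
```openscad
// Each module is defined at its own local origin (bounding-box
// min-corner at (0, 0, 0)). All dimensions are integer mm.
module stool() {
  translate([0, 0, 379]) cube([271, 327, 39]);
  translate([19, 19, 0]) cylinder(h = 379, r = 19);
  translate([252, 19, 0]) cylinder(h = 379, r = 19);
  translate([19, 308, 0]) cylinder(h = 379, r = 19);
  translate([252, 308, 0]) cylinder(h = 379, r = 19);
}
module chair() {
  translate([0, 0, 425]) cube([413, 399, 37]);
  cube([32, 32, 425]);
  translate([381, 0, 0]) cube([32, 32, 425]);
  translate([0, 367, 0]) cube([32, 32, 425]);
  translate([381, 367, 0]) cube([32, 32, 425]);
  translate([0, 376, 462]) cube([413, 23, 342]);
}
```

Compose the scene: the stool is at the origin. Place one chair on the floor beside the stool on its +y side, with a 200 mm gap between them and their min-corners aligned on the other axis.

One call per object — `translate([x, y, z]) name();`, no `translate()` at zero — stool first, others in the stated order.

stool();
translate([0, 527, 0]) chair();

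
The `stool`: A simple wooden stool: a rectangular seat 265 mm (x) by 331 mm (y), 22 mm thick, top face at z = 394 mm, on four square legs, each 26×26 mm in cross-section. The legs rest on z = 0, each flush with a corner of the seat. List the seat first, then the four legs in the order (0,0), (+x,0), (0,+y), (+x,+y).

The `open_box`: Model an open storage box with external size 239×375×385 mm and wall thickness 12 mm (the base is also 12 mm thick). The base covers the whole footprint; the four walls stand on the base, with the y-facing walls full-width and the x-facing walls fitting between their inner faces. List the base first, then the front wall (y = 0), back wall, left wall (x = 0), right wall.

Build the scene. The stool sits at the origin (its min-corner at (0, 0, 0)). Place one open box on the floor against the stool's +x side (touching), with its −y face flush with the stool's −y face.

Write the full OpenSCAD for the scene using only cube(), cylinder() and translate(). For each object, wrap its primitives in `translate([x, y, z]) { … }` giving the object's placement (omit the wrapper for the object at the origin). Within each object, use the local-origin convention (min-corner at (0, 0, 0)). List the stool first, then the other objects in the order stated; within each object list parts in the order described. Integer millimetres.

translate([0, 0, 372]) cube([265, 331, 22]);
cube([26, 26, 372]);
translate([239, 0, 0]) cube([26, 26, 372]);
translate([0, 305, 0]) cube([26, 26, 372]);
translate([239, 305, 0]) cube([26, 26, 372]);
translate([265, 0, 0]) {
  cube([239, 375, 12]);
  translate([0, 0, 12]) cube([239, 12, 373]);
  translate([0, 363, 12]) cube([239, 12, 373]);
  translate([0, 12, 12]) cube([12, 351, 373]);
  translate([227, 12, 12]) cube([12, 351, 373]);
}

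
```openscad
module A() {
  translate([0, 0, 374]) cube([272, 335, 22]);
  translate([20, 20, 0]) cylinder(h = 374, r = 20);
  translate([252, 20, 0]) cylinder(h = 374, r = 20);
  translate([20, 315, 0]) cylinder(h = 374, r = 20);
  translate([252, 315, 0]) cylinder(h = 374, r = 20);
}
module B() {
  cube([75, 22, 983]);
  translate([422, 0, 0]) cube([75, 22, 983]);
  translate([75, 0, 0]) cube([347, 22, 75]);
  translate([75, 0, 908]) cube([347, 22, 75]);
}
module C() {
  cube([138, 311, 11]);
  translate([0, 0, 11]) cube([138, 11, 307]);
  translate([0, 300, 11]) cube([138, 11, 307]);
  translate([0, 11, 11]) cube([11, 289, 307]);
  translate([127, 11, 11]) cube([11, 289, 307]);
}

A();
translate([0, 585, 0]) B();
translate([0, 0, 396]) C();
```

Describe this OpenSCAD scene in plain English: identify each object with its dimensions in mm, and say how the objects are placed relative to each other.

A is a simple wooden stool: a rectangular seat 272 mm (x) by 335 mm (y), 22 mm thick, top face at z = 396 mm, on four round legs, each 40 mm in diameter. The legs rest on z = 0, each leg's axis is inset half a diameter from the nearest pair of seat edges (so the leg's bounding box is flush with the corner).

B is a picture frame with a 347×833 mm rectangular opening (x by z) and a uniform 75 mm border on every side. Frame depth is 22 mm along y. It is built from two vertical stiles running the full outside height and two horizontal rails spanning the gap between the stiles.

C is an open storage box with external size 138×311×318 mm and wall thickness 11 mm (the base is also 11 mm thick). The base covers the whole footprint; the four walls stand on the base, with the y-facing walls full-width and the x-facing walls fitting between their inner faces.

The picture frame is on the floor beside the stool on its +y side. The open box is on top of the stool.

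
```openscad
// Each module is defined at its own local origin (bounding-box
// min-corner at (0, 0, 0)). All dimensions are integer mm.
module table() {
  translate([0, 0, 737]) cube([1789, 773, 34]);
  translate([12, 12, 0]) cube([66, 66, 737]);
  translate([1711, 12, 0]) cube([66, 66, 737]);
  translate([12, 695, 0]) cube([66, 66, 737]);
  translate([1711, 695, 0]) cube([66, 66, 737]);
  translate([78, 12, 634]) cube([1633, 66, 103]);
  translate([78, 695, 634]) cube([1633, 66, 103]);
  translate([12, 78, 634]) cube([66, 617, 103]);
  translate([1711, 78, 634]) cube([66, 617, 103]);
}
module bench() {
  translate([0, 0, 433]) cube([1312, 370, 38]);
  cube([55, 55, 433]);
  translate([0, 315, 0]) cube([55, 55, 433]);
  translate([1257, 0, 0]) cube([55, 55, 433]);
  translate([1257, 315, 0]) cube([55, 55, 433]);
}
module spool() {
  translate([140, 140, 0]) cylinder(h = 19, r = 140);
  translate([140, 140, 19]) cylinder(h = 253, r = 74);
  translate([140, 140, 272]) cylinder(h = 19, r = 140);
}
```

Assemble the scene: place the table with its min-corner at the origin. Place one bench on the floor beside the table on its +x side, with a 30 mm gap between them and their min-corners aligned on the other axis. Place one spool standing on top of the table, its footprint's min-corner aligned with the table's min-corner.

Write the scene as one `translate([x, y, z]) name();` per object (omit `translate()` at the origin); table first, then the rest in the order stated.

table();
translate([1819, 0, 0]) bench();
translate([0, 0, 771]) spool();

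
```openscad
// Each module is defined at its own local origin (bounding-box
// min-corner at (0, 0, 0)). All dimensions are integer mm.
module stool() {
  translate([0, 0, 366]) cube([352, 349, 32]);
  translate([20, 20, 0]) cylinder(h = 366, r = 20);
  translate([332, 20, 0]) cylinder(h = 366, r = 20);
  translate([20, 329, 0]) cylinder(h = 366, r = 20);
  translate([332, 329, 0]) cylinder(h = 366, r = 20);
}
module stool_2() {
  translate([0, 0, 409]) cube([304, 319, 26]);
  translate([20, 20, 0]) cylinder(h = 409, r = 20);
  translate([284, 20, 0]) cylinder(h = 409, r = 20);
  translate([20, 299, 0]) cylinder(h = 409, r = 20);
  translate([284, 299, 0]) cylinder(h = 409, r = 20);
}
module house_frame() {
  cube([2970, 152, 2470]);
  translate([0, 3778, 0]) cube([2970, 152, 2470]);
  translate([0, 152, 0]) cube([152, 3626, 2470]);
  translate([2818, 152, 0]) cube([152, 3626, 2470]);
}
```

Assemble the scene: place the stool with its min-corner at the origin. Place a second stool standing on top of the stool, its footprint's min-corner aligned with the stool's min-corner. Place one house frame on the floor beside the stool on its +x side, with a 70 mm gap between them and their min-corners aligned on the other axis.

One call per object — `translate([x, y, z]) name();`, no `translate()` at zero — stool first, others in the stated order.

stool();
translate([0, 0, 398]) stool_2();
translate([422, 0, 0]) house_frame();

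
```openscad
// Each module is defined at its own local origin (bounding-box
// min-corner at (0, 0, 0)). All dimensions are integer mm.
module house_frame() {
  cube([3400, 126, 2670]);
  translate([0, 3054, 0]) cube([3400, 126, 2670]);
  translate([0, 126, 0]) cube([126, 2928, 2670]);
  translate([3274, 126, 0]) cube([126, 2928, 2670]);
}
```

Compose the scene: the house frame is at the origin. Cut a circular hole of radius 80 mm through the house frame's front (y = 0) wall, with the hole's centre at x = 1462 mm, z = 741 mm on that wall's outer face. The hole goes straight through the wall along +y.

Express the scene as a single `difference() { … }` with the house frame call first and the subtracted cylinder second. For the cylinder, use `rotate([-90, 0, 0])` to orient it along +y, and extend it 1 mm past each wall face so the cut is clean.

difference() {
  house_frame();
  translate([1462, -1, 741]) rotate([-90, 0, 0]) cylinder(h = 128, r = 80);
}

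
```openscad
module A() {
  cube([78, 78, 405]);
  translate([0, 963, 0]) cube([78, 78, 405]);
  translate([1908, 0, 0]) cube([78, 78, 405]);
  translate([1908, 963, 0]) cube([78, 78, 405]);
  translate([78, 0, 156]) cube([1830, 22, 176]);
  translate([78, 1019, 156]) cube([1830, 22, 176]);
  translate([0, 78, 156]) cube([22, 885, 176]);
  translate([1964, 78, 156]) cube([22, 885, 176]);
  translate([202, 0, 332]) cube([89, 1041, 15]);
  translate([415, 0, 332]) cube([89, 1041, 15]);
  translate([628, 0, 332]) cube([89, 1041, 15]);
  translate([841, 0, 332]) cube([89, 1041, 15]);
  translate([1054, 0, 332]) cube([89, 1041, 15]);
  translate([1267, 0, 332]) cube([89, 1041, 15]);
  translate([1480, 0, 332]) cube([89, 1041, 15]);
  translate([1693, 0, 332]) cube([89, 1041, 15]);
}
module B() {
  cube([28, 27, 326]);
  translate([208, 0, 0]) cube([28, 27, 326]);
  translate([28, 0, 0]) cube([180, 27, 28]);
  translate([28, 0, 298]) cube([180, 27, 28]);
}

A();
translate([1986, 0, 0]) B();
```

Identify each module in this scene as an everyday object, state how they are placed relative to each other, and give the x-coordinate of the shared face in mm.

The bed frame's +x face and the picture frame's −x face are both at x = 1986 mm.

A is a bed frame. B is a picture frame. The picture frame is against the bed frame's +x side, with their −y faces flush. The x-coordinate of the shared face is 1986 mm.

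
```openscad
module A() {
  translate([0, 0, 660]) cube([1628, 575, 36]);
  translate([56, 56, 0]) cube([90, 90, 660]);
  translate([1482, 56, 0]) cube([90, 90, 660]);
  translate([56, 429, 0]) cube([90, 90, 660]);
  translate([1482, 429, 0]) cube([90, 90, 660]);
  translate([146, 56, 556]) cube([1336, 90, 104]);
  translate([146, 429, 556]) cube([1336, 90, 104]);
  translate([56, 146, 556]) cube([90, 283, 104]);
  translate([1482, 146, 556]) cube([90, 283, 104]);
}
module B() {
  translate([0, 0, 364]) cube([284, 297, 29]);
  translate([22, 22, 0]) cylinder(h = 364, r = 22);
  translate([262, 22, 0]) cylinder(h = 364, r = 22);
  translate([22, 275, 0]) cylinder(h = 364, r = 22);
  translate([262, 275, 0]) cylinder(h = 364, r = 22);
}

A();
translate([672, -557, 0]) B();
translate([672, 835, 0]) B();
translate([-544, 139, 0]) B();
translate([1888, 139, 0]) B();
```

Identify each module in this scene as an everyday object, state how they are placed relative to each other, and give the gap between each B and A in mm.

A is a table. B is a stool. Four stools sit around the table at the −y, +y, −x, +x sides. The gap between each stool and the table is 260 mm.

Each stool's nearest face is 260 mm from the table's bounding box.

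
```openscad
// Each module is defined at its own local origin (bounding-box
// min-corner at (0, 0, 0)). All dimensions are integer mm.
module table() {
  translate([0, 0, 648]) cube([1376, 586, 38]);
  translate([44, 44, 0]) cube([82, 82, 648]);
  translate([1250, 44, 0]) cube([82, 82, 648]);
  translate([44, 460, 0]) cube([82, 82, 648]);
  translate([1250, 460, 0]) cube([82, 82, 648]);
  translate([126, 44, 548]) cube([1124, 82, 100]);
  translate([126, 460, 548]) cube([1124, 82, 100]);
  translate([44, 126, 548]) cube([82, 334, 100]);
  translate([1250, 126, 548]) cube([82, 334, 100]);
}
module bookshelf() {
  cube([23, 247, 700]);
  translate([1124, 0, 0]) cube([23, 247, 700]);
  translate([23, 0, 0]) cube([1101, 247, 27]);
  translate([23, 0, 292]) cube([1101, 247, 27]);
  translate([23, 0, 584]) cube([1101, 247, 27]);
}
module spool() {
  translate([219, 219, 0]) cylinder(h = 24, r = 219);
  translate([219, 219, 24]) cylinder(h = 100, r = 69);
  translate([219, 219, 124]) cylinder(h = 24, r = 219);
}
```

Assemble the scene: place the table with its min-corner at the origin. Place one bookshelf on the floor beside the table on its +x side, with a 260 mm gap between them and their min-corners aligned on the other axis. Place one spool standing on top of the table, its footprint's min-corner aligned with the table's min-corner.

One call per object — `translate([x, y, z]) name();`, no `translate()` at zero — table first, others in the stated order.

table();
translate([1636, 0, 0]) bookshelf();
translate([0, 0, 686]) spool();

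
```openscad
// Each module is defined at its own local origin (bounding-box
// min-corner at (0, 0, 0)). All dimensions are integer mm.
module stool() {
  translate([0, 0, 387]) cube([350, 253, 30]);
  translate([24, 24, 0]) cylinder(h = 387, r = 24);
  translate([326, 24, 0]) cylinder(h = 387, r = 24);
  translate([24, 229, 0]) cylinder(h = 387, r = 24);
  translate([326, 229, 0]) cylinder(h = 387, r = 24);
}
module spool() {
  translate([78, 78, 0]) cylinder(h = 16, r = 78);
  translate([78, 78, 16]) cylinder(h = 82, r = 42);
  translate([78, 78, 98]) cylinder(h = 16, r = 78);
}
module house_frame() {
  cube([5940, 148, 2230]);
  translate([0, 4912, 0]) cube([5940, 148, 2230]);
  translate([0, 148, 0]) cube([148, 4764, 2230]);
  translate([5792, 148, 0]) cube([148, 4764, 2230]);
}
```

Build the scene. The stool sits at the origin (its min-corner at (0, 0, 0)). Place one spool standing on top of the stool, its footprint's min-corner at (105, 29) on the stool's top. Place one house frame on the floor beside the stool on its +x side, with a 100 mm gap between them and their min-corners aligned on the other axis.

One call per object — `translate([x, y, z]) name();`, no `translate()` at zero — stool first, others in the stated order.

stool();
translate([105, 29, 417]) spool();
translate([450, 0, 0]) house_frame();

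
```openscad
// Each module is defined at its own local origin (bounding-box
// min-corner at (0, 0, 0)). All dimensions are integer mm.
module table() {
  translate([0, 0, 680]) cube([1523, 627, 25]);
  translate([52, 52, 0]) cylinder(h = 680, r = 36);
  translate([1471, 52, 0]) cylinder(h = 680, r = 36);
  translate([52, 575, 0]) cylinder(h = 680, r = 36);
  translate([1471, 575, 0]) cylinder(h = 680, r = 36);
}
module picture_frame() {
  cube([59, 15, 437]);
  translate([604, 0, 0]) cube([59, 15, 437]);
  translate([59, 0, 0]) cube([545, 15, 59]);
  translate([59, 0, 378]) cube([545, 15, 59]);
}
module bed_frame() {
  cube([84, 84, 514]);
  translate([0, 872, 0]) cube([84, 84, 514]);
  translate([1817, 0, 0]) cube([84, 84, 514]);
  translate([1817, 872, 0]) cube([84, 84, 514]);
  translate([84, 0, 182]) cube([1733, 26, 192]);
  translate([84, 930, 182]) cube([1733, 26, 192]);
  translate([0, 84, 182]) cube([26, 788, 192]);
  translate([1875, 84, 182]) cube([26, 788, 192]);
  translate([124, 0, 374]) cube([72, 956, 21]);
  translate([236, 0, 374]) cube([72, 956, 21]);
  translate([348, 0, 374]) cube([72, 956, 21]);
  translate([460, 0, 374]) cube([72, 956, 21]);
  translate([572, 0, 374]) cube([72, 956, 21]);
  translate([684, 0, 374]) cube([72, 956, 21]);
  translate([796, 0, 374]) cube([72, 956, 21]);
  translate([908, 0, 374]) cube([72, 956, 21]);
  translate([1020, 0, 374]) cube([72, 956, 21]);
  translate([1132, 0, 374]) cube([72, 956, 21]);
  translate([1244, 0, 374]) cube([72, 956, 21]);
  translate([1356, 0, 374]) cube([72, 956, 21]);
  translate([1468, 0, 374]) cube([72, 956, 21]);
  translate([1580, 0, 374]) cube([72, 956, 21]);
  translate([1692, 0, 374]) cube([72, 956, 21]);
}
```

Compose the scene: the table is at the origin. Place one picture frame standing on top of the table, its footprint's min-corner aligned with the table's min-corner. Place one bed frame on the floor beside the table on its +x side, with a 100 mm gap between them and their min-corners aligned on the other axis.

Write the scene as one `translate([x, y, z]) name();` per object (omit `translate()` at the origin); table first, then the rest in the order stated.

table();
translate([0, 0, 705]) picture_frame();
translate([1623, 0, 0]) bed_frame();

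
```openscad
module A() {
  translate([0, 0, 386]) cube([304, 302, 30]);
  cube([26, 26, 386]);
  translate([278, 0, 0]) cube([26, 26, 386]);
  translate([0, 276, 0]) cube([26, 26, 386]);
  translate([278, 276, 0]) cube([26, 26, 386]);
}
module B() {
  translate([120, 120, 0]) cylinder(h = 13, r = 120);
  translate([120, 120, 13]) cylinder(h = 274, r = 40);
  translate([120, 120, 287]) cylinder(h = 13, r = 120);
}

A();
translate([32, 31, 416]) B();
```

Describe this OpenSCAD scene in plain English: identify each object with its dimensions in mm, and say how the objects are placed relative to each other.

A is a four-legged stool. The seat is a 304×302×30 mm slab whose top surface is at z = 416 mm; four square legs, each 26×26 mm in cross-section, run from the floor (z = 0) to the underside of the seat, each flush with a corner of the seat.

B is a spool: two coaxial disc flanges of radius 120 mm and thickness 13 mm, joined by a core cylinder of radius 40 mm and height 274 mm. The lower flange rests on z = 0 and the three cylinders share a vertical axis.

The spool is on top of the stool, centred.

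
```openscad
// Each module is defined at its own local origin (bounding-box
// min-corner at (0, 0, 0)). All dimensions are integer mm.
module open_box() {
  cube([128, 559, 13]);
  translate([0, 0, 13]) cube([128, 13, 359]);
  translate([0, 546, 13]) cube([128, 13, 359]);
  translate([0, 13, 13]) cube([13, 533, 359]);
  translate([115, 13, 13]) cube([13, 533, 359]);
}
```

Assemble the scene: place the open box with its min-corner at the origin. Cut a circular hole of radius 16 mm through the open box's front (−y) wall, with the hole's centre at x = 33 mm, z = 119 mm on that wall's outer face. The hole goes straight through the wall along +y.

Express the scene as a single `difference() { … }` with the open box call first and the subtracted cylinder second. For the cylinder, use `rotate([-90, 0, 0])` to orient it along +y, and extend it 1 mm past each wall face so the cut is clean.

difference() {
  open_box();
  translate([33, -1, 119]) rotate([-90, 0, 0]) cylinder(h = 15, r = 16);
}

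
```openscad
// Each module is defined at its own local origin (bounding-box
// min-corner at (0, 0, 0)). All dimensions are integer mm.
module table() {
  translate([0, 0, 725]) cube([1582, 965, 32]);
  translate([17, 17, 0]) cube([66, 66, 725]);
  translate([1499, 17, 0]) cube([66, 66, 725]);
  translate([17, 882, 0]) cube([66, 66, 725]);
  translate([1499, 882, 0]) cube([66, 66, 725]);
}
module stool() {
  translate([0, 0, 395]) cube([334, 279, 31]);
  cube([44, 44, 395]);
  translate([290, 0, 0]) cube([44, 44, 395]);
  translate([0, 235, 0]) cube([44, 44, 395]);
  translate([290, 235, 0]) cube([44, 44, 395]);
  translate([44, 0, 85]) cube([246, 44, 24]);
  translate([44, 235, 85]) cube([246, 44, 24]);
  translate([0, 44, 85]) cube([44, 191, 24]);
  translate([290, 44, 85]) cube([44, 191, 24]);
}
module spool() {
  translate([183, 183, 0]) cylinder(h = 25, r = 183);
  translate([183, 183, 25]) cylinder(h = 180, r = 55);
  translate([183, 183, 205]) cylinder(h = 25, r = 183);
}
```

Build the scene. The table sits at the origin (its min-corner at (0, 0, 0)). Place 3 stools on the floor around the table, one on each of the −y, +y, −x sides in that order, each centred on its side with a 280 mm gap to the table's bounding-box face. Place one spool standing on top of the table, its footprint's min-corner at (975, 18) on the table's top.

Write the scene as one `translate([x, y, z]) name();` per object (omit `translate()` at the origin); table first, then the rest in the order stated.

table();
translate([624, -559, 0]) stool();
translate([624, 1245, 0]) stool();
translate([-614, 343, 0]) stool();
translate([975, 18, 757]) spool();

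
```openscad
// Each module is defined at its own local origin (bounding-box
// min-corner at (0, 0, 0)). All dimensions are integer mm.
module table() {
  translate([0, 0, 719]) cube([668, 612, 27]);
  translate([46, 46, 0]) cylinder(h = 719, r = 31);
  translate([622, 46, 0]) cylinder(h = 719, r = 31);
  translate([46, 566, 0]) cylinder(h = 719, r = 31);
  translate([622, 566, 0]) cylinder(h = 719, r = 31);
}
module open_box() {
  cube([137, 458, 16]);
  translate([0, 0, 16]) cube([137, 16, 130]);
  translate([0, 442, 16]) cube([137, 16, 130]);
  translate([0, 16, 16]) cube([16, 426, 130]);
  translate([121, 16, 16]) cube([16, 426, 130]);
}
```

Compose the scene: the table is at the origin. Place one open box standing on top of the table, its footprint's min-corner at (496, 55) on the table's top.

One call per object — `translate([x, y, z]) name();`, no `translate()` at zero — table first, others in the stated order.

table();
translate([496, 55, 746]) open_box();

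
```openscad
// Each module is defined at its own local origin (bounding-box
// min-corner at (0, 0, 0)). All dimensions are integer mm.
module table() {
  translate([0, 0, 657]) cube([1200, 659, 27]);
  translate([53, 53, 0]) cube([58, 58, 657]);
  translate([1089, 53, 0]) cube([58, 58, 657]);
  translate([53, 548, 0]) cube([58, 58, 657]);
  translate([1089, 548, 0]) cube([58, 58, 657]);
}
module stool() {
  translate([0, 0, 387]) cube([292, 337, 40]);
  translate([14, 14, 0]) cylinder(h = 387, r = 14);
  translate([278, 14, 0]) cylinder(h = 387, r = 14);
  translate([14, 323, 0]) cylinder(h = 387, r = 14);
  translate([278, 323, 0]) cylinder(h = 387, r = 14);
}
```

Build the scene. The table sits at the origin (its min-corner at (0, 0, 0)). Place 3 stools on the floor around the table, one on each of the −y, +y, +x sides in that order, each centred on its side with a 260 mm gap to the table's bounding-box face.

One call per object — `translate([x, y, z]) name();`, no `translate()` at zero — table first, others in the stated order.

table();
translate([454, -597, 0]) stool();
translate([454, 919, 0]) stool();
translate([1460, 161, 0]) stool();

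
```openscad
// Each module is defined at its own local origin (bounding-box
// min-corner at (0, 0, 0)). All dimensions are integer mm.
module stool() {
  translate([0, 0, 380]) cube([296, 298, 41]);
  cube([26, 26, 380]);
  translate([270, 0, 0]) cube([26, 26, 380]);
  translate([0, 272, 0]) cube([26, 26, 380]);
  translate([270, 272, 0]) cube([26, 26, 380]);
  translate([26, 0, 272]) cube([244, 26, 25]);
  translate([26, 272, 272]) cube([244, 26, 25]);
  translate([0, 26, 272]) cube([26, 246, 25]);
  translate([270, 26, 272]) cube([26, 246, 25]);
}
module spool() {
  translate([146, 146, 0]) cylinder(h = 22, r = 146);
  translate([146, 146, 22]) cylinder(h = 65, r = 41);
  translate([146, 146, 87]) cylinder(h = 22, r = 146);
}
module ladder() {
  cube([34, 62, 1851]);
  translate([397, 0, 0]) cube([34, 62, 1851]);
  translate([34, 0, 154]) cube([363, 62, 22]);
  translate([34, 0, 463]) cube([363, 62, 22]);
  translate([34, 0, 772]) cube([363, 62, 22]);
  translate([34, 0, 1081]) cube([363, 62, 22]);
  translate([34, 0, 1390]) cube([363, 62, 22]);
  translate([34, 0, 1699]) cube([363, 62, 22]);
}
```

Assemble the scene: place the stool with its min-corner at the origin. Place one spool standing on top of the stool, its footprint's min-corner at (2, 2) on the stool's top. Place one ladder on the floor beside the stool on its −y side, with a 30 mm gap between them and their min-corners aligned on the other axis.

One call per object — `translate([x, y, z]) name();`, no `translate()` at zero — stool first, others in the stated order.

stool();
translate([2, 2, 421]) spool();
translate([0, -92, 0]) ladder();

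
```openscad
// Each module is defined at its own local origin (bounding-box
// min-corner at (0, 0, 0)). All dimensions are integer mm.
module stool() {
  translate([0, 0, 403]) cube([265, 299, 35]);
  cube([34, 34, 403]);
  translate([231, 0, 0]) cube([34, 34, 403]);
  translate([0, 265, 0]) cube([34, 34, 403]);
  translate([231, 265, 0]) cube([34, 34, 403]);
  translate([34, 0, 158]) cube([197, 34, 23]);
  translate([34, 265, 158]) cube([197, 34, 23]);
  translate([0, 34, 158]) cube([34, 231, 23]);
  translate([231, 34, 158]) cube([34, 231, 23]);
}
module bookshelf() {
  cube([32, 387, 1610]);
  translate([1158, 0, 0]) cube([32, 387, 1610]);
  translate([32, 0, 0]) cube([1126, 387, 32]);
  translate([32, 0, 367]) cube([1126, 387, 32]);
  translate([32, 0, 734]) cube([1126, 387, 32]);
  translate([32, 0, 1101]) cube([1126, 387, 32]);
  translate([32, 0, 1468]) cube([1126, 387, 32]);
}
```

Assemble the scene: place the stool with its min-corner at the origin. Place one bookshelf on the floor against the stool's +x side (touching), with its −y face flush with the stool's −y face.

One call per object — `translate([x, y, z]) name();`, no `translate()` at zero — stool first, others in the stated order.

stool();
translate([265, 0, 0]) bookshelf();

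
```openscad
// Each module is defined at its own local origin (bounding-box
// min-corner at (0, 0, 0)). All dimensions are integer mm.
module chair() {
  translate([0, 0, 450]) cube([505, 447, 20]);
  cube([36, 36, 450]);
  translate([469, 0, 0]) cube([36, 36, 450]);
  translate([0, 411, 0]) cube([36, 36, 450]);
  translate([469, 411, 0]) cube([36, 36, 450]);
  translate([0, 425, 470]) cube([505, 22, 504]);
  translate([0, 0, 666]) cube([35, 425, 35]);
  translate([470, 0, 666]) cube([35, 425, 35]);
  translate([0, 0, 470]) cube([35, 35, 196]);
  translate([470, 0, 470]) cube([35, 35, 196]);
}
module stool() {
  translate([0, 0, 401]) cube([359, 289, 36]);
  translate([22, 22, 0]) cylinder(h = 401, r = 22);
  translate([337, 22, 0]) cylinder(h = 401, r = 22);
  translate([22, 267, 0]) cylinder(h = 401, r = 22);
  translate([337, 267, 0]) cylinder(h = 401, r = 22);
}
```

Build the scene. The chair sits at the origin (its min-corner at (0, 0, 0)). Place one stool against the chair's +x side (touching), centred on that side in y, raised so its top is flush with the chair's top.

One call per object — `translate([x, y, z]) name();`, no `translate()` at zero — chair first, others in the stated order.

chair();
translate([505, 79, 537]) stool();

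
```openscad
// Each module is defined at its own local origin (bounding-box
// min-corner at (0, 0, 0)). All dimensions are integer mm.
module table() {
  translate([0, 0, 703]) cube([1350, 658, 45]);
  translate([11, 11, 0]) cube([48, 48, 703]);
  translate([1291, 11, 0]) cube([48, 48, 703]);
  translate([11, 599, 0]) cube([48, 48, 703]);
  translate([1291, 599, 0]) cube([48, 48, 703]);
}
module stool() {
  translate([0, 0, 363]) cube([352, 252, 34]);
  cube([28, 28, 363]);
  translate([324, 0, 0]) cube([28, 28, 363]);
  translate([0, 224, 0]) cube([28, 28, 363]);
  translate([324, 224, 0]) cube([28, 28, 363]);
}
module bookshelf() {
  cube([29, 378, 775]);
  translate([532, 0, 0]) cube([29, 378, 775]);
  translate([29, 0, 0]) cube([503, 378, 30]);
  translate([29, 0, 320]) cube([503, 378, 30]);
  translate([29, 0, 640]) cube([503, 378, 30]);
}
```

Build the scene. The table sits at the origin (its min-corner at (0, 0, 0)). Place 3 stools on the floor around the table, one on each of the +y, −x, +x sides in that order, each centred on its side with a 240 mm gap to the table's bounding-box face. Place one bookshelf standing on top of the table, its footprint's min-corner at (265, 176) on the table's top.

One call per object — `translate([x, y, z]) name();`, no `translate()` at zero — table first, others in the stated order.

table();
translate([499, 898, 0]) stool();
translate([-592, 203, 0]) stool();
translate([1590, 203, 0]) stool();
translate([265, 176, 748]) bookshelf();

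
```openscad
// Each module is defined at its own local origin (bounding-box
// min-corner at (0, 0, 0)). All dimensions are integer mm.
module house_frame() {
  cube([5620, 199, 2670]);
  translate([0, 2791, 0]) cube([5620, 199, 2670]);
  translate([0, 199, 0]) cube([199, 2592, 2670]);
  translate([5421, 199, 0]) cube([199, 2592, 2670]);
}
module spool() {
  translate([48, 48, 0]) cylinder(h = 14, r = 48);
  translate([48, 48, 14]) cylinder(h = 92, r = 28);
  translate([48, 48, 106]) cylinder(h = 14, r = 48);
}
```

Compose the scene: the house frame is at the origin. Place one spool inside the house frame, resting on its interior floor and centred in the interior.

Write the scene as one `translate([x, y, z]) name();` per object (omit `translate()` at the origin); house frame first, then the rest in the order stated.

house_frame();
translate([2762, 1447, 0]) spool();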